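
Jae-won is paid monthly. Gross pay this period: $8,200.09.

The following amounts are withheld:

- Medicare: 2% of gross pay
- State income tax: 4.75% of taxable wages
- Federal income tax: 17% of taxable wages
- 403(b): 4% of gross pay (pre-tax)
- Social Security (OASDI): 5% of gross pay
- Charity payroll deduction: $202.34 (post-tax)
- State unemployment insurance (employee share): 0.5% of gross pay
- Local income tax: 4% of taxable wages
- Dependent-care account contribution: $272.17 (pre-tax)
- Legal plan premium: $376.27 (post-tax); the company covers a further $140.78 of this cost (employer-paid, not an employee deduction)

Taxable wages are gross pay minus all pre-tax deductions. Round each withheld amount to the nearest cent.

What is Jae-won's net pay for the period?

$4,449.32

403(b): $8,200.09 × 0.04 = $328.00
Dependent-care account contribution: $272.17
Pre-tax total = $328.00 + $272.17 = $600.17
Taxable wages = $8,200.09 − $600.17 = $7,599.92
Federal income tax: $7,599.92 × 0.17 = $1,291.99
Local income tax: $7,599.92 × 0.04 = $304.00
State income tax: $7,599.92 × 0.0475 = $361.00
State unemployment insurance (employee share): $8,200.09 × 0.005 = $41.00
Social Security (OASDI): $8,200.09 × 0.05 = $410.00
Medicare: $8,200.09 × 0.02 = $164.00
Charity payroll deduction: $202.34
Legal plan premium: $376.27
(Employer's $140.78 toward legal plan premium is not withheld from the employee.)
Total deductions = $328.00 + $272.17 + $1,291.99 + $304.00 + $361.00 + $41.00 + $410.00 + $164.00 + $202.34 + $376.27 = $3,750.77
Net pay = $8,200.09 − $3,750.77 = $4,449.32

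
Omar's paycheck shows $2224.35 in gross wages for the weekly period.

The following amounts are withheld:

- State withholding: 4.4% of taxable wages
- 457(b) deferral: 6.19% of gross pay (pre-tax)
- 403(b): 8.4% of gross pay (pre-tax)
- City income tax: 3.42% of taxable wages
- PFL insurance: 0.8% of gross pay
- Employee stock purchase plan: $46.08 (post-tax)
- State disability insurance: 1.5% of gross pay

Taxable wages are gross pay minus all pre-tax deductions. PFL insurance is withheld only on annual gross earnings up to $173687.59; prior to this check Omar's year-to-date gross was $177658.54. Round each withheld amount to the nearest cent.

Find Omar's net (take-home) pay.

403(b): $2224.35 × 0.084 = $186.85
457(b) deferral: $2224.35 × 0.0619 = $137.69
Pre-tax total = $186.85 + $137.69 = $324.54
Taxable wages = $2224.35 − $324.54 = $1899.81
State withholding: $1899.81 × 0.044 = $83.59
City income tax: $1899.81 × 0.0342 = $64.97
PFL insurance: annual cap $173687.59 already reached (YTD $177658.54), so $0.00
State disability insurance: $2224.35 × 0.015 = $33.37
Employee stock purchase plan: $46.08
Total deductions = $186.85 + $137.69 + $83.59 + $64.97 + $0.00 + $33.37 + $46.08 = $552.55
Net pay = $2224.35 − $552.55 = $1671.80

$1671.80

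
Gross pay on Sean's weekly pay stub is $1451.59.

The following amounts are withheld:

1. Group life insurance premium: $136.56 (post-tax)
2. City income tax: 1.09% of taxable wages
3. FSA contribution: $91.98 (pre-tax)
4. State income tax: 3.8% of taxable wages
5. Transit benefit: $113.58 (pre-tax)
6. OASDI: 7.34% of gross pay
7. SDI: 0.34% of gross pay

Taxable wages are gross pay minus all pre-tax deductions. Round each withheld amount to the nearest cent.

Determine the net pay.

Transit benefit: $113.58
FSA contribution: $91.98
Pre-tax total = $113.58 + $91.98 = $205.56
Taxable wages = $1451.59 − $205.56 = $1246.03
State income tax: $1246.03 × 0.038 = $47.35
City income tax: $1246.03 × 0.0109 = $13.58
SDI: $1451.59 × 0.0034 = $4.94
OASDI: $1451.59 × 0.0734 = $106.55
Group life insurance premium: $136.56
Total deductions = $113.58 + $91.98 + $47.35 + $13.58 + $4.94 + $106.55 + $136.56 = $514.54
Net pay = $1451.59 − $514.54 = $937.05

$937.05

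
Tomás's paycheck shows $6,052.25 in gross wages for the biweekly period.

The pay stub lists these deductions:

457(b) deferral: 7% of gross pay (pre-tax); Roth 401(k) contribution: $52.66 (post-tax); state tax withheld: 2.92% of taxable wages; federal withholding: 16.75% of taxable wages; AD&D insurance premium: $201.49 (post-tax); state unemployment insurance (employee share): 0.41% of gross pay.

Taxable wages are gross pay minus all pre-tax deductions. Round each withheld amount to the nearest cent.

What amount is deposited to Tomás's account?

$4,242.49

457(b) deferral: $6,052.25 × 0.07 = $423.66
Taxable wages = $6,052.25 − $423.66 = $5,628.59
Federal withholding: $5,628.59 × 0.1675 = $942.79
State tax withheld: $5,628.59 × 0.0292 = $164.35
State unemployment insurance (employee share): $6,052.25 × 0.0041 = $24.81
Roth 401(k) contribution: $52.66
AD&D insurance premium: $201.49
Total deductions = $423.66 + $942.79 + $164.35 + $24.81 + $52.66 + $201.49 = $1,809.76
Net pay = $6,052.25 − $1,809.76 = $4,242.49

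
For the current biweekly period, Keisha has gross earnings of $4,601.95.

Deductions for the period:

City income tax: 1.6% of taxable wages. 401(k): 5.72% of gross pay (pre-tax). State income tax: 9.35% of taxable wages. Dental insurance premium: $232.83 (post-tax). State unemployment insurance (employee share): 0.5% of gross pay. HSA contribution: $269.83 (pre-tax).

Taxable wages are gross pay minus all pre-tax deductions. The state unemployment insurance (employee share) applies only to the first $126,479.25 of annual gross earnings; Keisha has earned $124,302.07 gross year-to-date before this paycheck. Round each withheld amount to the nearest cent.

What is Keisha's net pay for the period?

401(k): $4,601.95 × 0.0572 = $263.23
HSA contribution: $269.83
Pre-tax total = $263.23 + $269.83 = $533.06
Taxable wages = $4,601.95 − $533.06 = $4,068.89
State income tax: $4,068.89 × 0.0935 = $380.44
City income tax: $4,068.89 × 0.016 = $65.10
State unemployment insurance (employee share): only $126,479.25 − $124,302.07 = $2,177.18 of this check is subject → $2,177.18 × 0.005 = $10.89
Dental insurance premium: $232.83
Total deductions = $263.23 + $269.83 + $380.44 + $65.10 + $10.89 + $232.83 = $1,222.32
Net pay = $4,601.95 − $1,222.32 = $3,379.63

$3,379.63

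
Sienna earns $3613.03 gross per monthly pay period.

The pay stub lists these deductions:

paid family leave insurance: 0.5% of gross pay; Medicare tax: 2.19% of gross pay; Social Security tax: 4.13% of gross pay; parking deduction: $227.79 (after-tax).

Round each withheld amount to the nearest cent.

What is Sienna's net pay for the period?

$3138.82

Paid family leave insurance: $3613.03 × 0.005 = $18.07
Medicare tax: $3613.03 × 0.0219 = $79.13
Social Security tax: $3613.03 × 0.0413 = $149.22
Parking deduction: $227.79
Total deductions = $18.07 + $79.13 + $149.22 + $227.79 = $474.21
Net pay = $3613.03 − $474.21 = $3138.82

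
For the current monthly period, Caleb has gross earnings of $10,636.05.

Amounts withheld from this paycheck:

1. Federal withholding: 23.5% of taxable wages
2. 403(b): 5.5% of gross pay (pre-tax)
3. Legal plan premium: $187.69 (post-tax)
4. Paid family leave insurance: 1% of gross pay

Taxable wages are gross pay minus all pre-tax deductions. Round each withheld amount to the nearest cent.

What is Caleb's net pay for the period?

$7,395.02

403(b): $10,636.05 × 0.055 = $584.98
Taxable wages = $10,636.05 − $584.98 = $10,051.07
Federal withholding: $10,051.07 × 0.235 = $2,362.00
Paid family leave insurance: $10,636.05 × 0.01 = $106.36
Legal plan premium: $187.69
Total deductions = $584.98 + $2,362.00 + $106.36 + $187.69 = $3,241.03
Net pay = $10,636.05 − $3,241.03 = $7,395.02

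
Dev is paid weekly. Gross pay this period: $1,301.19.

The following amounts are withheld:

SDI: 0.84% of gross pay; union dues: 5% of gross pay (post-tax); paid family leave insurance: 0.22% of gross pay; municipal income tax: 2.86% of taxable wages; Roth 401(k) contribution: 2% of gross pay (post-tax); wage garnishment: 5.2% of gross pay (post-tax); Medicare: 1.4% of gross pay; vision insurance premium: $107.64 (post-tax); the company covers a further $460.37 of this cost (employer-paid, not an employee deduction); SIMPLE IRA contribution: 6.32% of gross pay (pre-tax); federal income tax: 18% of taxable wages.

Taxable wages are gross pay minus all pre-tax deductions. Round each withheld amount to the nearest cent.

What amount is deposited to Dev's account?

SIMPLE IRA contribution: $1,301.19 × 0.0632 = $82.24
Taxable wages = $1,301.19 − $82.24 = $1,218.95
Federal income tax: $1,218.95 × 0.18 = $219.41
Municipal income tax: $1,218.95 × 0.0286 = $34.86
SDI: $1,301.19 × 0.0084 = $10.93
Medicare: $1,301.19 × 0.014 = $18.22
Paid family leave insurance: $1,301.19 × 0.0022 = $2.86
Roth 401(k) contribution: $1,301.19 × 0.02 = $26.02
Union dues: $1,301.19 × 0.05 = $65.06
Wage garnishment: $1,301.19 × 0.052 = $67.66
Vision insurance premium: $107.64
(Employer's $460.37 toward vision insurance premium is not withheld from the employee.)
Total deductions = $82.24 + $219.41 + $34.86 + $10.93 + $18.22 + $2.86 + $26.02 + $65.06 + $67.66 + $107.64 = $634.90
Net pay = $1,301.19 − $634.90 = $666.29

$666.29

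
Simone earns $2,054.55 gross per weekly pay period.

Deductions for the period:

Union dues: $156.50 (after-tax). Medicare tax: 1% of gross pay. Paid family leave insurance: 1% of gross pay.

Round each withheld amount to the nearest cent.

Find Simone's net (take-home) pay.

$1,856.95

Medicare tax: $2,054.55 × 0.01 = $20.55
Paid family leave insurance: $2,054.55 × 0.01 = $20.55
Union dues: $156.50
Total deductions = $20.55 + $20.55 + $156.50 = $197.60
Net pay = $2,054.55 − $197.60 = $1,856.95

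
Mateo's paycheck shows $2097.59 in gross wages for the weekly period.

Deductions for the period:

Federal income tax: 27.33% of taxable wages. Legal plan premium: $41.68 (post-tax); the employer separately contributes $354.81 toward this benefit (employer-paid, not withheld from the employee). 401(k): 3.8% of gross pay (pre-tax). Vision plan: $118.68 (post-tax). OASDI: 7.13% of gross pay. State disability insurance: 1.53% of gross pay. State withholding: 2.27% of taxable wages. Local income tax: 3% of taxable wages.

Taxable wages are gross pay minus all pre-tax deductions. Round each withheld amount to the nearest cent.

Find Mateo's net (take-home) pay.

401(k): $2097.59 × 0.038 = $79.71
Taxable wages = $2097.59 − $79.71 = $2017.88
Local income tax: $2017.88 × 0.03 = $60.54
Federal income tax: $2017.88 × 0.2733 = $551.49
State withholding: $2017.88 × 0.0227 = $45.81
State disability insurance: $2097.59 × 0.0153 = $32.09
OASDI: $2097.59 × 0.0713 = $149.56
Legal plan premium: $41.68
Vision plan: $118.68
(Employer's $354.81 toward legal plan premium is not withheld from the employee.)
Total deductions = $79.71 + $60.54 + $551.49 + $45.81 + $32.09 + $149.56 + $41.68 + $118.68 = $1079.56
Net pay = $2097.59 − $1079.56 = $1018.03

$1018.03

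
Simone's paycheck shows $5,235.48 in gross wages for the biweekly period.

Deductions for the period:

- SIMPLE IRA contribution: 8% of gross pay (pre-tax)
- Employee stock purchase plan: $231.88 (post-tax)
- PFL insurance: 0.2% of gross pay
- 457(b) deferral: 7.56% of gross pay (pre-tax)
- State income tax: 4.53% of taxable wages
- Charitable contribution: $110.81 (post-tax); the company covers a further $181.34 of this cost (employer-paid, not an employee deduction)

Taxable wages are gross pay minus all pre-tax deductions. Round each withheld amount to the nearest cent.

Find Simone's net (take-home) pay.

SIMPLE IRA contribution: $5,235.48 × 0.08 = $418.84
457(b) deferral: $5,235.48 × 0.0756 = $395.80
Pre-tax total = $418.84 + $395.80 = $814.64
Taxable wages = $5,235.48 − $814.64 = $4,420.84
State income tax: $4,420.84 × 0.0453 = $200.26
PFL insurance: $5,235.48 × 0.002 = $10.47
Charitable contribution: $110.81
Employee stock purchase plan: $231.88
(Employer's $181.34 toward charitable contribution is not withheld from the employee.)
Total deductions = $418.84 + $395.80 + $200.26 + $10.47 + $110.81 + $231.88 = $1,368.06
Net pay = $5,235.48 − $1,368.06 = $3,867.42

$3,867.42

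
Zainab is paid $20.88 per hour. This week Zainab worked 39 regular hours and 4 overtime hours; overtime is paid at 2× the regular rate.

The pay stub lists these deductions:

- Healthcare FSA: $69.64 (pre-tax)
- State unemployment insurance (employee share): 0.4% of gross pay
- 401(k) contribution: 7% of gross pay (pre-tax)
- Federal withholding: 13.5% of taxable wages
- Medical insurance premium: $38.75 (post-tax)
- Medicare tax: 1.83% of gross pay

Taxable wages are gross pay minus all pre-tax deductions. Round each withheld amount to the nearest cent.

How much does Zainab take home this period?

Regular pay: 39 × $20.88 = $814.32
Overtime pay: 4 × $20.88 × 2 = $167.04
Gross pay = $814.32 + $167.04 = $981.36
401(k) contribution: $981.36 × 0.07 = $68.70
Healthcare FSA: $69.64
Pre-tax total = $68.70 + $69.64 = $138.34
Taxable wages = $981.36 − $138.34 = $843.02
Federal withholding: $843.02 × 0.135 = $113.81
Medicare tax: $981.36 × 0.0183 = $17.96
State unemployment insurance (employee share): $981.36 × 0.004 = $3.93
Medical insurance premium: $38.75
Total deductions = $68.70 + $69.64 + $113.81 + $17.96 + $3.93 + $38.75 = $312.79
Net pay = $981.36 − $312.79 = $668.57

$668.57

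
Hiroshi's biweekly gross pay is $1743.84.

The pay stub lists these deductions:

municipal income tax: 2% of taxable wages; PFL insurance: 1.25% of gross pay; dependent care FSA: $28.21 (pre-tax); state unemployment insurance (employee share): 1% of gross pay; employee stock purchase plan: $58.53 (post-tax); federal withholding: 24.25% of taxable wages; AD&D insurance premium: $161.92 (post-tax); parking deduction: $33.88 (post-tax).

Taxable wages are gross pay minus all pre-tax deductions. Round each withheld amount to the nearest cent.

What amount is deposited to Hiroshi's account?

Dependent care FSA: $28.21
Taxable wages = $1743.84 − $28.21 = $1715.63
Federal withholding: $1715.63 × 0.2425 = $416.04
Municipal income tax: $1715.63 × 0.02 = $34.31
State unemployment insurance (employee share): $1743.84 × 0.01 = $17.44
PFL insurance: $1743.84 × 0.0125 = $21.80
AD&D insurance premium: $161.92
Parking deduction: $33.88
Employee stock purchase plan: $58.53
Total deductions = $28.21 + $416.04 + $34.31 + $17.44 + $21.80 + $161.92 + $33.88 + $58.53 = $772.13
Net pay = $1743.84 − $772.13 = $971.71

$971.71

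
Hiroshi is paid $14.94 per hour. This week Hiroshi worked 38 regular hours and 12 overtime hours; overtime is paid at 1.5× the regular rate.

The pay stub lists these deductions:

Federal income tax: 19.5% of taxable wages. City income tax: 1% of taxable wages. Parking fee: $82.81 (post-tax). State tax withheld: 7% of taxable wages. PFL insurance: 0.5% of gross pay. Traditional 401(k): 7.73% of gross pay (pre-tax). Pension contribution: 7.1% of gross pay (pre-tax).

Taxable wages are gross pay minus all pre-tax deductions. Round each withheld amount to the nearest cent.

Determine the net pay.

$429.62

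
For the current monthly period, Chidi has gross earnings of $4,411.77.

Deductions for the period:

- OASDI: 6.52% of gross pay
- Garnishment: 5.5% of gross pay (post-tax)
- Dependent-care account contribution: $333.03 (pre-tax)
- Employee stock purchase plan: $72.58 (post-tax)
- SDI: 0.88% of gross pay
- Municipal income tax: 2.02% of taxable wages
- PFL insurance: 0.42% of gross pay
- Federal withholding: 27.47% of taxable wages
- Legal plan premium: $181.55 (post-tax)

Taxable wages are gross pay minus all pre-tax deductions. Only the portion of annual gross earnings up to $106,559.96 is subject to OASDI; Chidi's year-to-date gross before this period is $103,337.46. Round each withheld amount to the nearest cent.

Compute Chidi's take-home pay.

Dependent-care account contribution: $333.03
Taxable wages = $4,411.77 − $333.03 = $4,078.74
Federal withholding: $4,078.74 × 0.2747 = $1,120.43
Municipal income tax: $4,078.74 × 0.0202 = $82.39
OASDI: only $106,559.96 − $103,337.46 = $3,222.50 of this check is subject → $3,222.50 × 0.0652 = $210.11
PFL insurance: $4,411.77 × 0.0042 = $18.53
SDI: $4,411.77 × 0.0088 = $38.82
Garnishment: $4,411.77 × 0.055 = $242.65
Employee stock purchase plan: $72.58
Legal plan premium: $181.55
Total deductions = $333.03 + $1,120.43 + $82.39 + $210.11 + $18.53 + $38.82 + $242.65 + $72.58 + $181.55 = $2,300.09
Net pay = $4,411.77 − $2,300.09 = $2,111.68

$2,111.68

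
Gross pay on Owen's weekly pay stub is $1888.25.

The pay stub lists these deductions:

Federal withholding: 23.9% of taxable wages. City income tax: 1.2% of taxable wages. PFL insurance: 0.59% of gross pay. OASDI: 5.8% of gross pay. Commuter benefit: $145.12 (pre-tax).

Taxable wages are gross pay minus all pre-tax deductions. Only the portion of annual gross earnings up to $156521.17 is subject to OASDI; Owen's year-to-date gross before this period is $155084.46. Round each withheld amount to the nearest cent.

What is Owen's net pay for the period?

$1211.13

Commuter benefit: $145.12
Taxable wages = $1888.25 − $145.12 = $1743.13
Federal withholding: $1743.13 × 0.239 = $416.61
City income tax: $1743.13 × 0.012 = $20.92
OASDI: only $156521.17 − $155084.46 = $1436.71 of this check is subject → $1436.71 × 0.058 = $83.33
PFL insurance: $1888.25 × 0.0059 = $11.14
Total deductions = $145.12 + $416.61 + $20.92 + $83.33 + $11.14 = $677.12
Net pay = $1888.25 − $677.12 = $1211.13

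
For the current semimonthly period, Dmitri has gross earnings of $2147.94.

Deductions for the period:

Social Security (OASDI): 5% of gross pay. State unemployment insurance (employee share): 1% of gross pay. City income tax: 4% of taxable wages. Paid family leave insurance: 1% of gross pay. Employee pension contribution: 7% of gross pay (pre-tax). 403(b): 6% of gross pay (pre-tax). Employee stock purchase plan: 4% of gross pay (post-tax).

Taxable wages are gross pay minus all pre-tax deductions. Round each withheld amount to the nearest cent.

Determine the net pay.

Employee pension contribution: $2147.94 × 0.07 = $150.36
403(b): $2147.94 × 0.06 = $128.88
Pre-tax total = $150.36 + $128.88 = $279.24
Taxable wages = $2147.94 − $279.24 = $1868.70
City income tax: $1868.70 × 0.04 = $74.75
Social Security (OASDI): $2147.94 × 0.05 = $107.40
Paid family leave insurance: $2147.94 × 0.01 = $21.48
State unemployment insurance (employee share): $2147.94 × 0.01 = $21.48
Employee stock purchase plan: $2147.94 × 0.04 = $85.92
Total deductions = $150.36 + $128.88 + $74.75 + $107.40 + $21.48 + $21.48 + $85.92 = $590.27
Net pay = $2147.94 − $590.27 = $1557.67

$1557.67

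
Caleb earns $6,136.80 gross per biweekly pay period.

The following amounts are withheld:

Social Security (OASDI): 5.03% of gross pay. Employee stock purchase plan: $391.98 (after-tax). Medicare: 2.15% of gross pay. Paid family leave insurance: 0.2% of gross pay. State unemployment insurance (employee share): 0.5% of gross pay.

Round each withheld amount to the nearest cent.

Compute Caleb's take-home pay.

Social Security (OASDI): $6,136.80 × 0.0503 = $308.68
Paid family leave insurance: $6,136.80 × 0.002 = $12.27
State unemployment insurance (employee share): $6,136.80 × 0.005 = $30.68
Medicare: $6,136.80 × 0.0215 = $131.94
Employee stock purchase plan: $391.98
Total deductions = $308.68 + $12.27 + $30.68 + $131.94 + $391.98 = $875.55
Net pay = $6,136.80 − $875.55 = $5,261.25

$5,261.25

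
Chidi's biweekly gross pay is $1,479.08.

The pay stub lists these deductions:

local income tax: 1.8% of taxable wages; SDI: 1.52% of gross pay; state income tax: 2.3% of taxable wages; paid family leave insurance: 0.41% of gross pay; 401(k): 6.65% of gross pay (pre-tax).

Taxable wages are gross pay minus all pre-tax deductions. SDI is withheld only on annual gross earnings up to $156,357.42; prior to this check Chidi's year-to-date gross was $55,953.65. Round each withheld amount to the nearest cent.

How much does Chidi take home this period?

$1,295.57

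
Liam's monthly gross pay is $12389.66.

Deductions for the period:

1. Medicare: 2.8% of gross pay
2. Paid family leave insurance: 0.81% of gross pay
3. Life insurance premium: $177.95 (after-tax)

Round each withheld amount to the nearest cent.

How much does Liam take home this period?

$11764.44

Medicare: $12389.66 × 0.028 = $346.91
Paid family leave insurance: $12389.66 × 0.0081 = $100.36
Life insurance premium: $177.95
Total deductions = $346.91 + $100.36 + $177.95 = $625.22
Net pay = $12389.66 − $625.22 = $11764.44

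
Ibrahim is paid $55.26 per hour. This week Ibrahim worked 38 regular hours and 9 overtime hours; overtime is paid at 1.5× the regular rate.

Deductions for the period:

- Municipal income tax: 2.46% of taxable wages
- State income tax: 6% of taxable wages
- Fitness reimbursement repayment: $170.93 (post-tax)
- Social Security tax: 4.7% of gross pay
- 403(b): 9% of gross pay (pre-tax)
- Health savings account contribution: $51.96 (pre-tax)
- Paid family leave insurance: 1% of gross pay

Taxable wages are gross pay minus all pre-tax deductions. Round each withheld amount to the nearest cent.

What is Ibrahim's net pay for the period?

$1,989.95

Regular pay: 38 × $55.26 = $2,099.88
Overtime pay: 9 × $55.26 × 1.5 = $746.01
Gross pay = $2,099.88 + $746.01 = $2,845.89
403(b): $2,845.89 × 0.09 = $256.13
Health savings account contribution: $51.96
Pre-tax total = $256.13 + $51.96 = $308.09
Taxable wages = $2,845.89 − $308.09 = $2,537.80
State income tax: $2,537.80 × 0.06 = $152.27
Municipal income tax: $2,537.80 × 0.0246 = $62.43
Social Security tax: $2,845.89 × 0.047 = $133.76
Paid family leave insurance: $2,845.89 × 0.01 = $28.46
Fitness reimbursement repayment: $170.93
Total deductions = $256.13 + $51.96 + $152.27 + $62.43 + $133.76 + $28.46 + $170.93 = $855.94
Net pay = $2,845.89 − $855.94 = $1,989.95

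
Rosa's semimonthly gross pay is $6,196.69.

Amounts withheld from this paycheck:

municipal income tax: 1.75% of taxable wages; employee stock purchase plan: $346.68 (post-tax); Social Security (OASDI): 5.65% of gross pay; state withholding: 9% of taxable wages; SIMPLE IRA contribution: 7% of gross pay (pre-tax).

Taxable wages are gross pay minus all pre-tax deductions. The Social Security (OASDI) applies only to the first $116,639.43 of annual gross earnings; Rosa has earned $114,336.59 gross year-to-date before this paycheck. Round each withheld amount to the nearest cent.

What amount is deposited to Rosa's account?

$4,666.62

SIMPLE IRA contribution: $6,196.69 × 0.07 = $433.77
Taxable wages = $6,196.69 − $433.77 = $5,762.92
State withholding: $5,762.92 × 0.09 = $518.66
Municipal income tax: $5,762.92 × 0.0175 = $100.85
Social Security (OASDI): only $116,639.43 − $114,336.59 = $2,302.84 of this check is subject → $2,302.84 × 0.0565 = $130.11
Employee stock purchase plan: $346.68
Total deductions = $433.77 + $518.66 + $100.85 + $130.11 + $346.68 = $1,530.07
Net pay = $6,196.69 − $1,530.07 = $4,666.62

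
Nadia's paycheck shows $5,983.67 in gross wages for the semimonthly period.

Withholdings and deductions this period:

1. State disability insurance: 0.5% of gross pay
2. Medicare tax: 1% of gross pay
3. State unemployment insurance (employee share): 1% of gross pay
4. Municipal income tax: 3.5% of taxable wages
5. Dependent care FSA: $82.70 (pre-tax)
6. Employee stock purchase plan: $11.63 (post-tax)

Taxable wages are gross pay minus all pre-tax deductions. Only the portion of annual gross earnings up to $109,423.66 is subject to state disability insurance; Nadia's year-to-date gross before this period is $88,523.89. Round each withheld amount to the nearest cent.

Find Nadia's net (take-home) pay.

Dependent care FSA: $82.70
Taxable wages = $5,983.67 − $82.70 = $5,900.97
Municipal income tax: $5,900.97 × 0.035 = $206.53
State disability insurance: cap not yet reached, full $5,983.67 is subject → $5,983.67 × 0.005 = $29.92
Medicare tax: $5,983.67 × 0.01 = $59.84
State unemployment insurance (employee share): $5,983.67 × 0.01 = $59.84
Employee stock purchase plan: $11.63
Total deductions = $82.70 + $206.53 + $29.92 + $59.84 + $59.84 + $11.63 = $450.46
Net pay = $5,983.67 − $450.46 = $5,533.21

$5,533.21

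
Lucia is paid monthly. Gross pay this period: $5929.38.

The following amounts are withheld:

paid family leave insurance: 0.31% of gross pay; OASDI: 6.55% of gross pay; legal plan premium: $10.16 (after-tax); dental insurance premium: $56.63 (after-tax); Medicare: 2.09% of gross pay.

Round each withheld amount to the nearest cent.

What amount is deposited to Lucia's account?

$5331.92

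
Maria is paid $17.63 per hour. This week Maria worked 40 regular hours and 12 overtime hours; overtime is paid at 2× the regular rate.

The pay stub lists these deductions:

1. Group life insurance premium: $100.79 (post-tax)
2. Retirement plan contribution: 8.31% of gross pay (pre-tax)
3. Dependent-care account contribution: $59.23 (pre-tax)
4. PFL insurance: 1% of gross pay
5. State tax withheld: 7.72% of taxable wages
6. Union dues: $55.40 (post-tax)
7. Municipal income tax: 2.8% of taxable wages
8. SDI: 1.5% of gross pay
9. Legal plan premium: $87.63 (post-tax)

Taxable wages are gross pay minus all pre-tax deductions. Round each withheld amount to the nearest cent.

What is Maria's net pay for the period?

$600.70

Regular pay: 40 × $17.63 = $705.20
Overtime pay: 12 × $17.63 × 2 = $423.12
Gross pay = $705.20 + $423.12 = $1,128.32
Retirement plan contribution: $1,128.32 × 0.0831 = $93.76
Dependent-care account contribution: $59.23
Pre-tax total = $93.76 + $59.23 = $152.99
Taxable wages = $1,128.32 − $152.99 = $975.33
Municipal income tax: $975.33 × 0.028 = $27.31
State tax withheld: $975.33 × 0.0772 = $75.30
PFL insurance: $1,128.32 × 0.01 = $11.28
SDI: $1,128.32 × 0.015 = $16.92
Union dues: $55.40
Legal plan premium: $87.63
Group life insurance premium: $100.79
Total deductions = $93.76 + $59.23 + $27.31 + $75.30 + $11.28 + $16.92 + $55.40 + $87.63 + $100.79 = $527.62
Net pay = $1,128.32 − $527.62 = $600.70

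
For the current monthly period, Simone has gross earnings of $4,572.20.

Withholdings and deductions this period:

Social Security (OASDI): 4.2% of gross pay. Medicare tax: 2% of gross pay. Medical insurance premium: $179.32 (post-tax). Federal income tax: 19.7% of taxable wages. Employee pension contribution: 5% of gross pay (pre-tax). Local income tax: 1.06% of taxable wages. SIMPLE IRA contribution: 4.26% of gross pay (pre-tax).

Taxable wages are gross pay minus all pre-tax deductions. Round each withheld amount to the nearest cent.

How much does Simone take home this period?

$2,824.72

SIMPLE IRA contribution: $4,572.20 × 0.0426 = $194.78
Employee pension contribution: $4,572.20 × 0.05 = $228.61
Pre-tax total = $194.78 + $228.61 = $423.39
Taxable wages = $4,572.20 − $423.39 = $4,148.81
Local income tax: $4,148.81 × 0.0106 = $43.98
Federal income tax: $4,148.81 × 0.197 = $817.32
Medicare tax: $4,572.20 × 0.02 = $91.44
Social Security (OASDI): $4,572.20 × 0.042 = $192.03
Medical insurance premium: $179.32
Total deductions = $194.78 + $228.61 + $43.98 + $817.32 + $91.44 + $192.03 + $179.32 = $1,747.48
Net pay = $4,572.20 − $1,747.48 = $2,824.72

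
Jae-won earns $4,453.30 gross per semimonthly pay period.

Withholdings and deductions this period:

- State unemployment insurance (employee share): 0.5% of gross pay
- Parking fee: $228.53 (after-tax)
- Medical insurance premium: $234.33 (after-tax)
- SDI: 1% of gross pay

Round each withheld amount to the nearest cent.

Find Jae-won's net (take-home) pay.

$3,923.64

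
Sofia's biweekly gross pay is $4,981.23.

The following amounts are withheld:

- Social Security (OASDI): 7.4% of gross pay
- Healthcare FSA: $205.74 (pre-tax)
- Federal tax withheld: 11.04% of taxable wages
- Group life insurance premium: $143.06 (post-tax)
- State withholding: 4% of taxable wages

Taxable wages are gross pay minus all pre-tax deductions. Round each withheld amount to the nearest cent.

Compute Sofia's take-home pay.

$3,545.59

Healthcare FSA: $205.74
Taxable wages = $4,981.23 − $205.74 = $4,775.49
Federal tax withheld: $4,775.49 × 0.1104 = $527.21
State withholding: $4,775.49 × 0.04 = $191.02
Social Security (OASDI): $4,981.23 × 0.074 = $368.61
Group life insurance premium: $143.06
Total deductions = $205.74 + $527.21 + $191.02 + $368.61 + $143.06 = $1,435.64
Net pay = $4,981.23 − $1,435.64 = $3,545.59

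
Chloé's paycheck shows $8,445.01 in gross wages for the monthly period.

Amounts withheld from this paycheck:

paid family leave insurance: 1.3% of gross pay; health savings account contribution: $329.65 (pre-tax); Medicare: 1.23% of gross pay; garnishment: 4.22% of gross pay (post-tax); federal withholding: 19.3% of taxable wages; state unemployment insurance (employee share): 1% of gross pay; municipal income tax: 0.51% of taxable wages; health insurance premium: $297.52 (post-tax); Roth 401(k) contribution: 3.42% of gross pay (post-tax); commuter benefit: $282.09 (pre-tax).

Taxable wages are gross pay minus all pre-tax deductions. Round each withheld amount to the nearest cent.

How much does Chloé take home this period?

Commuter benefit: $282.09
Health savings account contribution: $329.65
Pre-tax total = $282.09 + $329.65 = $611.74
Taxable wages = $8,445.01 − $611.74 = $7,833.27
Federal withholding: $7,833.27 × 0.193 = $1,511.82
Municipal income tax: $7,833.27 × 0.0051 = $39.95
Medicare: $8,445.01 × 0.0123 = $103.87
Paid family leave insurance: $8,445.01 × 0.013 = $109.79
State unemployment insurance (employee share): $8,445.01 × 0.01 = $84.45
Garnishment: $8,445.01 × 0.0422 = $356.38
Health insurance premium: $297.52
Roth 401(k) contribution: $8,445.01 × 0.0342 = $288.82
Total deductions = $282.09 + $329.65 + $1,511.82 + $39.95 + $103.87 + $109.79 + $84.45 + $356.38 + $297.52 + $288.82 = $3,404.34
Net pay = $8,445.01 − $3,404.34 = $5,040.67

$5,040.67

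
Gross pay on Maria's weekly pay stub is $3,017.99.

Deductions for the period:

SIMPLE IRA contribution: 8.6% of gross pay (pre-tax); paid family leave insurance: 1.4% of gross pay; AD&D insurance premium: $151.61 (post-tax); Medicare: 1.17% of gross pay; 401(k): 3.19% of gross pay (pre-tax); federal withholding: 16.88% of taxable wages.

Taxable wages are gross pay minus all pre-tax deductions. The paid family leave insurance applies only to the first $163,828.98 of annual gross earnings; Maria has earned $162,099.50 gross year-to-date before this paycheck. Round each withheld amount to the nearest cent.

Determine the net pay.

$2,001.67

401(k): $3,017.99 × 0.0319 = $96.27
SIMPLE IRA contribution: $3,017.99 × 0.086 = $259.55
Pre-tax total = $96.27 + $259.55 = $355.82
Taxable wages = $3,017.99 − $355.82 = $2,662.17
Federal withholding: $2,662.17 × 0.1688 = $449.37
Medicare: $3,017.99 × 0.0117 = $35.31
Paid family leave insurance: only $163,828.98 − $162,099.50 = $1,729.48 of this check is subject → $1,729.48 × 0.014 = $24.21
AD&D insurance premium: $151.61
Total deductions = $96.27 + $259.55 + $449.37 + $35.31 + $24.21 + $151.61 = $1,016.32
Net pay = $3,017.99 − $1,016.32 = $2,001.67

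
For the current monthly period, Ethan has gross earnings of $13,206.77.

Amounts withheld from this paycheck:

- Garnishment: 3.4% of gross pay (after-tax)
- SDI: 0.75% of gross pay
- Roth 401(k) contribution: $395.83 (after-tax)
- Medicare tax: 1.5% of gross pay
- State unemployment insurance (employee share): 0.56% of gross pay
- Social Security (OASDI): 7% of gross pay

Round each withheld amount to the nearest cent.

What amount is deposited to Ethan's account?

$11,066.33

Social Security (OASDI): $13,206.77 × 0.07 = $924.47
Medicare tax: $13,206.77 × 0.015 = $198.10
SDI: $13,206.77 × 0.0075 = $99.05
State unemployment insurance (employee share): $13,206.77 × 0.0056 = $73.96
Roth 401(k) contribution: $395.83
Garnishment: $13,206.77 × 0.034 = $449.03
Total deductions = $924.47 + $198.10 + $99.05 + $73.96 + $395.83 + $449.03 = $2,140.44
Net pay = $13,206.77 − $2,140.44 = $11,066.33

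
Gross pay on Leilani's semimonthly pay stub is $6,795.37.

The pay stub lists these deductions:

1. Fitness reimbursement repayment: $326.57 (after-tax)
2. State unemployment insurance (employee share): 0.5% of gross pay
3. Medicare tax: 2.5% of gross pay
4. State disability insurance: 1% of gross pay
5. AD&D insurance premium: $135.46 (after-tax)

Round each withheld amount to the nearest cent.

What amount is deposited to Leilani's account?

State disability insurance: $6,795.37 × 0.01 = $67.95
State unemployment insurance (employee share): $6,795.37 × 0.005 = $33.98
Medicare tax: $6,795.37 × 0.025 = $169.88
AD&D insurance premium: $135.46
Fitness reimbursement repayment: $326.57
Total deductions = $67.95 + $33.98 + $169.88 + $135.46 + $326.57 = $733.84
Net pay = $6,795.37 − $733.84 = $6,061.53

$6,061.53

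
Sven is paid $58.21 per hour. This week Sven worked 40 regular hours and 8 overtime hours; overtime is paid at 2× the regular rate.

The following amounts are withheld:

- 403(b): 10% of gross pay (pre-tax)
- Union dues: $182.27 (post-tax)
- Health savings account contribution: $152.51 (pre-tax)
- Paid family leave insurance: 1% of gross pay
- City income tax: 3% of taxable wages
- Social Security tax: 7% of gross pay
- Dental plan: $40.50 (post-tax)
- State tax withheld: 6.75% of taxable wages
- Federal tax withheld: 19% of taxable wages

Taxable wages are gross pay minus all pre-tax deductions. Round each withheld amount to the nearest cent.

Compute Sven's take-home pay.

Regular pay: 40 × $58.21 = $2,328.40
Overtime pay: 8 × $58.21 × 2 = $931.36
Gross pay = $2,328.40 + $931.36 = $3,259.76
403(b): $3,259.76 × 0.1 = $325.98
Health savings account contribution: $152.51
Pre-tax total = $325.98 + $152.51 = $478.49
Taxable wages = $3,259.76 − $478.49 = $2,781.27
City income tax: $2,781.27 × 0.03 = $83.44
State tax withheld: $2,781.27 × 0.0675 = $187.74
Federal tax withheld: $2,781.27 × 0.19 = $528.44
Social Security tax: $3,259.76 × 0.07 = $228.18
Paid family leave insurance: $3,259.76 × 0.01 = $32.60
Dental plan: $40.50
Union dues: $182.27
Total deductions = $325.98 + $152.51 + $83.44 + $187.74 + $528.44 + $228.18 + $32.60 + $40.50 + $182.27 = $1,761.66
Net pay = $3,259.76 − $1,761.66 = $1,498.10

$1,498.10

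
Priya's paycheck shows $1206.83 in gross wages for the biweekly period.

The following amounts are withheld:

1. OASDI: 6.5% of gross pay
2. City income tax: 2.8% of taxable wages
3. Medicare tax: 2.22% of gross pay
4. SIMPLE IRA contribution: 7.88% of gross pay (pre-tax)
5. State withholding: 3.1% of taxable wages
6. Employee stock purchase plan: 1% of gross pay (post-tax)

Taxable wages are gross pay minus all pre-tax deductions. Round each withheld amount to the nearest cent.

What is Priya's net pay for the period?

$928.84

SIMPLE IRA contribution: $1206.83 × 0.0788 = $95.10
Taxable wages = $1206.83 − $95.10 = $1111.73
City income tax: $1111.73 × 0.028 = $31.13
State withholding: $1111.73 × 0.031 = $34.46
OASDI: $1206.83 × 0.065 = $78.44
Medicare tax: $1206.83 × 0.0222 = $26.79
Employee stock purchase plan: $1206.83 × 0.01 = $12.07
Total deductions = $95.10 + $31.13 + $34.46 + $78.44 + $26.79 + $12.07 = $277.99
Net pay = $1206.83 − $277.99 = $928.84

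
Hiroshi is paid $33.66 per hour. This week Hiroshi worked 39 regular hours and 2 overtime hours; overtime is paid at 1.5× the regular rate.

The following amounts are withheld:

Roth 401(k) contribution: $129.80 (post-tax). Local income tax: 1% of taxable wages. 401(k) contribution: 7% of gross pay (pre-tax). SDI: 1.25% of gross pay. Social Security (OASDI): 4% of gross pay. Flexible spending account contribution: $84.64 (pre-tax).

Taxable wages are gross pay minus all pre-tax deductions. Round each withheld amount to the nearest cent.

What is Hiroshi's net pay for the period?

Regular pay: 39 × $33.66 = $1,312.74
Overtime pay: 2 × $33.66 × 1.5 = $100.98
Gross pay = $1,312.74 + $100.98 = $1,413.72
401(k) contribution: $1,413.72 × 0.07 = $98.96
Flexible spending account contribution: $84.64
Pre-tax total = $98.96 + $84.64 = $183.60
Taxable wages = $1,413.72 − $183.60 = $1,230.12
Local income tax: $1,230.12 × 0.01 = $12.30
Social Security (OASDI): $1,413.72 × 0.04 = $56.55
SDI: $1,413.72 × 0.0125 = $17.67
Roth 401(k) contribution: $129.80
Total deductions = $98.96 + $84.64 + $12.30 + $56.55 + $17.67 + $129.80 = $399.92
Net pay = $1,413.72 − $399.92 = $1,013.80

$1,013.80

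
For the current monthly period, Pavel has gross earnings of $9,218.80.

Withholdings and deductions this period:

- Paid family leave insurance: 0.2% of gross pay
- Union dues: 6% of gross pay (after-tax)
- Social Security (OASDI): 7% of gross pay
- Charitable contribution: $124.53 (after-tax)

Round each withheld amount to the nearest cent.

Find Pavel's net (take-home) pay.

Social Security (OASDI): $9,218.80 × 0.07 = $645.32
Paid family leave insurance: $9,218.80 × 0.002 = $18.44
Charitable contribution: $124.53
Union dues: $9,218.80 × 0.06 = $553.13
Total deductions = $645.32 + $18.44 + $124.53 + $553.13 = $1,341.42
Net pay = $9,218.80 − $1,341.42 = $7,877.38

$7,877.38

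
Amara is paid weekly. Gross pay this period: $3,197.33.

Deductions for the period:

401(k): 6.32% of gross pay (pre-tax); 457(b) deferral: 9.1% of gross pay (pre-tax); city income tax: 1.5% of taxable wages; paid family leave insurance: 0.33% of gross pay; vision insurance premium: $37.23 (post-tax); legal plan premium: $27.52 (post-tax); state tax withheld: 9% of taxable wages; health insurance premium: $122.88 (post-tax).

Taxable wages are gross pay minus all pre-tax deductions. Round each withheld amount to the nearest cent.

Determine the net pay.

$2,222.17

457(b) deferral: $3,197.33 × 0.091 = $290.96
401(k): $3,197.33 × 0.0632 = $202.07
Pre-tax total = $290.96 + $202.07 = $493.03
Taxable wages = $3,197.33 − $493.03 = $2,704.30
City income tax: $2,704.30 × 0.015 = $40.56
State tax withheld: $2,704.30 × 0.09 = $243.39
Paid family leave insurance: $3,197.33 × 0.0033 = $10.55
Legal plan premium: $27.52
Health insurance premium: $122.88
Vision insurance premium: $37.23
Total deductions = $290.96 + $202.07 + $40.56 + $243.39 + $10.55 + $27.52 + $122.88 + $37.23 = $975.16
Net pay = $3,197.33 − $975.16 = $2,222.17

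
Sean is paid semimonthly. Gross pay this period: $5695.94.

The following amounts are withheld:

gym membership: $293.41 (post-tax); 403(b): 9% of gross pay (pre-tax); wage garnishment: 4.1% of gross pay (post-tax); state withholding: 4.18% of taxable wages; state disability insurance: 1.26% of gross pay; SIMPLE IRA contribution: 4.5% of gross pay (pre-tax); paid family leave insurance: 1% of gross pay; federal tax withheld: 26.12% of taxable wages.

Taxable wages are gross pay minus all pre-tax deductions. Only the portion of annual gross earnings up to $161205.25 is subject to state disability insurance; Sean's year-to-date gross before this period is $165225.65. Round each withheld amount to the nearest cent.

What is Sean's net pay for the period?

$2850.21

SIMPLE IRA contribution: $5695.94 × 0.045 = $256.32
403(b): $5695.94 × 0.09 = $512.63
Pre-tax total = $256.32 + $512.63 = $768.95
Taxable wages = $5695.94 − $768.95 = $4926.99
State withholding: $4926.99 × 0.0418 = $205.95
Federal tax withheld: $4926.99 × 0.2612 = $1286.93
Paid family leave insurance: $5695.94 × 0.01 = $56.96
State disability insurance: annual cap $161205.25 already reached (YTD $165225.65), so $0.00
Gym membership: $293.41
Wage garnishment: $5695.94 × 0.041 = $233.53
Total deductions = $256.32 + $512.63 + $205.95 + $1286.93 + $56.96 + $0.00 + $293.41 + $233.53 = $2845.73
Net pay = $5695.94 − $2845.73 = $2850.21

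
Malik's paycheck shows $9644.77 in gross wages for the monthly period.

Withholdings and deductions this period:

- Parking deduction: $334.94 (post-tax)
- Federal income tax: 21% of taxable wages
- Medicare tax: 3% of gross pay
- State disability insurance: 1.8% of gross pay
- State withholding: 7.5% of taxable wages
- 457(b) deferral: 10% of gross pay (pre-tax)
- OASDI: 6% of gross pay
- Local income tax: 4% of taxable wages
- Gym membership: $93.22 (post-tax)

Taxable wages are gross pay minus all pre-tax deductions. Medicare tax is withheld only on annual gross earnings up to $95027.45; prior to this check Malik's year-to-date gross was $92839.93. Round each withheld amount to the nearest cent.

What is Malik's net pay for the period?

457(b) deferral: $9644.77 × 0.1 = $964.48
Taxable wages = $9644.77 − $964.48 = $8680.29
Federal income tax: $8680.29 × 0.21 = $1822.86
Local income tax: $8680.29 × 0.04 = $347.21
State withholding: $8680.29 × 0.075 = $651.02
OASDI: $9644.77 × 0.06 = $578.69
Medicare tax: only $95027.45 − $92839.93 = $2187.52 of this check is subject → $2187.52 × 0.03 = $65.63
State disability insurance: $9644.77 × 0.018 = $173.61
Gym membership: $93.22
Parking deduction: $334.94
Total deductions = $964.48 + $1822.86 + $347.21 + $651.02 + $578.69 + $65.63 + $173.61 + $93.22 + $334.94 = $5031.66
Net pay = $9644.77 − $5031.66 = $4613.11

$4613.11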